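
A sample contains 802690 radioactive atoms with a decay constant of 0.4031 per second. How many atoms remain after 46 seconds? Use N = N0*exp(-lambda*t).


N = N0 * exp(-lambda * t)
N = 802690 * exp(-0.4031 * 46)
N = 0.0071056

0.0071056


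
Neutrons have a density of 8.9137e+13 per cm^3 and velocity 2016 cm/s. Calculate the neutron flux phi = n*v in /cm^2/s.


phi = n * v
phi = 8.9137e+13 * 2016
phi = 1.7970e+17 /cm^2/s

1.7970e+17


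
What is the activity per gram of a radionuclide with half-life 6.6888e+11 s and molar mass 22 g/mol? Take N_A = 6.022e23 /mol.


lambda = ln(2) / t_half = ln(2) / 6.6888e+11 = 1.036280e-12 /s
SA = lambda * N_A / M
SA = 1.036280e-12 * 6.022e23 / 22
SA = 2.8366e+10 Bq/g

2.8366e+10


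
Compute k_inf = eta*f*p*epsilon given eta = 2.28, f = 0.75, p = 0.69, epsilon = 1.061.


k_inf = eta * f * p * epsilon
k_inf = 2.28 * 0.75 * 0.69 * 1.061
k_inf = 1.2519

1.2519


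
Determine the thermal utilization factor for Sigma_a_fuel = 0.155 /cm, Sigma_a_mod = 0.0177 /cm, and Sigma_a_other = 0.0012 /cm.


f = Sigma_a_fuel / (Sigma_a_fuel + Sigma_a_mod + Sigma_a_other)
f = 0.155 / (0.155 + 0.0177 + 0.0012)
f = 0.89132

0.89132


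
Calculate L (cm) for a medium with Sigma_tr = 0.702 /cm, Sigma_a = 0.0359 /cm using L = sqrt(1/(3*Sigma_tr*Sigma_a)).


D = 1 / (3 * Sigma_tr) = 1 / (3 * 0.702) = 0.4748338 cm
L = sqrt(D / Sigma_a)
L = sqrt(0.4748338 / 0.0359)
L = 3.6368 cm

3.6368


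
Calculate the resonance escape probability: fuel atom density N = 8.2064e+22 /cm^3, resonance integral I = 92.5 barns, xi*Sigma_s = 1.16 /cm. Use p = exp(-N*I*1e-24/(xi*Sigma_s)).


p = exp(-N * I * 1e-24 / (xi*Sigma_s))
p = exp(-8.2064e+22 * 92.5 * 1e-24 / 1.16)
p = 0.0014389

0.0014389


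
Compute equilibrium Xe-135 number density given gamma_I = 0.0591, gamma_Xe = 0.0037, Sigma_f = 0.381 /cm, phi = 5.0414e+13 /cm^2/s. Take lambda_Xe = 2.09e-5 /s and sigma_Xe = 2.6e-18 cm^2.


Xe_eq = (gamma_I + gamma_Xe) * Sigma_f * phi / (lambda_Xe + sigma_Xe * phi)
Numerator = (0.0591 + 0.0037) * 0.381 * 5.0414e+13 = 1.206246e+12
Denominator = 2.09e-5 + 2.6e-18 * 5.0414e+13 = 1.519764e-04
Xe_eq = 1.206246e+12 / 1.519764e-04 = 7.9371e+15 /cm^3

7.9371e+15


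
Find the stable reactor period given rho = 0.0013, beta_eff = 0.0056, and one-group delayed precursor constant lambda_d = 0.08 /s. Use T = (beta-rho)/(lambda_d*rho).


T = (beta - rho) / (lambda_d * rho)
T = (0.0056 - 0.0013) / (0.08 * 0.0013)
T = 41.346 s

41.346


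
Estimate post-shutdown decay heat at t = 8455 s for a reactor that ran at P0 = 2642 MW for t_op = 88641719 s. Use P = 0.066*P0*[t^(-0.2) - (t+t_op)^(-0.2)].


P/P0 = 0.066 * [t^(-0.2) - (t + t_op)^(-0.2)]
P/P0 = 0.066 * [8455^(-0.2) - (8455 + 88641719)^(-0.2)]
P/P0 = 0.066 * [0.1638994 - 0.02573144] = 0.009119085
P = 2642 * 0.009119085 = 24.093 MW

24.093


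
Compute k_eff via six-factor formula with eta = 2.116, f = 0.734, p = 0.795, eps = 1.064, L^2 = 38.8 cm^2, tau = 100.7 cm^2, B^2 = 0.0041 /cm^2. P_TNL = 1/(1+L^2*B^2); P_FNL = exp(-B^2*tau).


k_inf = eta*f*p*eps = 2.116*0.734*0.795*1.064 = 1.313773
P_TNL = 1/(1 + L^2*B^2) = 1/(1 + 38.8*0.0041) = 0.8627532
P_FNL = exp(-B^2*tau) = exp(-0.0041*100.7) = 0.6617483
k_eff = k_inf * P_TNL * P_FNL = 1.313773 * 0.8627532 * 0.6617483
k_eff = 0.75007

0.75007


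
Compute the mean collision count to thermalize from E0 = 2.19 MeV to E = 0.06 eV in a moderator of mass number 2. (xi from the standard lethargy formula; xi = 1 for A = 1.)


xi = 1 + (A-1)^2/(2A)*ln((A-1)/(A+1)) = 0.7253469 (for A = 2)
n = ln(E0/E) / xi
n = ln(2.19e6 / 0.06) / 0.7253469
n = ln(3.650000e+07) / 0.7253469 = 24.006

24.006


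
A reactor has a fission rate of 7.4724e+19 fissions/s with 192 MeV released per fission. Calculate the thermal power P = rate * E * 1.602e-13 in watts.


P = fission_rate * E_MeV * 1.602e-13
P = 7.4724e+19 * 192 * 1.602e-13
P = 2.2984e+09 W

2.2984e+09


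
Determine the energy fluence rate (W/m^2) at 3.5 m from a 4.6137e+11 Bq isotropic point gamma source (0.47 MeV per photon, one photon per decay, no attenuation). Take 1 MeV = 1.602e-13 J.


psi = A * E * 1.602e-13 / (4*pi*r^2)
psi = 4.6137e+11 * 0.47 * 1.602e-13 / (4*pi*3.5^2)
psi = 2.2566e-04 W/m^2

2.2566e-04


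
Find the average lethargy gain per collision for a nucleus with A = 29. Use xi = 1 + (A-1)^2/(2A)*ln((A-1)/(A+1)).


xi = 1 + (A-1)^2/(2A) * ln((A-1)/(A+1))
xi = 1 + (29-1)^2/(2*29) * ln((29-1)/(29 +1))
xi = 0.067407

0.067407


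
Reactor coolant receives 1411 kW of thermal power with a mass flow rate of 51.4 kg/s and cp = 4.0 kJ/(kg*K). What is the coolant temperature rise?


dT = Q / (m_dot * cp)
dT = 1411 / (51.4 * 4.0)
dT = 6.8628 C

6.8628


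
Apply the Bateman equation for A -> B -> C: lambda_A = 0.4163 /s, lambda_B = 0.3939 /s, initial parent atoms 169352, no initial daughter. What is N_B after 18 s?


N_B(t) = lambda_A * N_A0 / (lambda_B - lambda_A) * [exp(-lambda_A*t) - exp(-lambda_B*t)]
exp(-0.4163*18) = 5.567468e-04; exp(-0.3939*18) = 8.332307e-04
N_B = 0.4163 * 169352 / (0.3939 - 0.4163) * (5.567468e-04 - 8.332307e-04)
N_B = 870.20

870.20


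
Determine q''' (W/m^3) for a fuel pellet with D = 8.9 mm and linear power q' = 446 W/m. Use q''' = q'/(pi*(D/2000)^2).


r = D / 2 / 1000 = 8.9 / 2 / 1000 = 0.00445 m
q''' = q' / (pi * r^2)
q''' = 446 / (pi * 0.00445^2)
q''' = 7.1691e+06 W/m^3

7.1691e+06


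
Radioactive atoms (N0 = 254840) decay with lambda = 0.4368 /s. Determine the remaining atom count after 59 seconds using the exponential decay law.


N = N0 * exp(-lambda * t)
N = 254840 * exp(-0.4368 * 59)
N = 1.6367e-06

1.6367e-06


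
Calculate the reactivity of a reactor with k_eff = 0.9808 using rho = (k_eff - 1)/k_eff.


rho = (k_eff - 1) / k_eff
rho = (0.9808 - 1) / 0.9808
rho = -0.019576

-0.019576


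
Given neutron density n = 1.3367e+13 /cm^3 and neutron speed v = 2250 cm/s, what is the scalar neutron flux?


phi = n * v
phi = 1.3367e+13 * 2250
phi = 3.0076e+16 /cm^2/s

3.0076e+16


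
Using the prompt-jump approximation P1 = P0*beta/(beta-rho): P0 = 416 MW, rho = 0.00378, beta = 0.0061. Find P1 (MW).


P1/P0 = beta / (beta - rho)
P1/P0 = 0.0061 / (0.0061 - 0.00378) = 2.629310
P1 = 416 * 2.629310 = 1093.8 MW

1093.8


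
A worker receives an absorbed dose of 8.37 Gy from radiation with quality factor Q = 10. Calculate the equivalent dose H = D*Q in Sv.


H = D * Q
H = 8.37 * 10
H = 83.700 Sv

83.700


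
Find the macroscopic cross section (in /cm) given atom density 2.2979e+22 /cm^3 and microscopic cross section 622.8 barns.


Sigma = N * sigma_barns * 1e-24
Sigma = 2.2979e+22 * 622.8 * 1e-24
Sigma = 14.311 /cm

14.311


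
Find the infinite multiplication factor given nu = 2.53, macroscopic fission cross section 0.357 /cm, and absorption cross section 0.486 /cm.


k_inf = nu * Sigma_f / Sigma_a
k_inf = 2.53 * 0.357 / 0.486
k_inf = 1.8585

1.8585


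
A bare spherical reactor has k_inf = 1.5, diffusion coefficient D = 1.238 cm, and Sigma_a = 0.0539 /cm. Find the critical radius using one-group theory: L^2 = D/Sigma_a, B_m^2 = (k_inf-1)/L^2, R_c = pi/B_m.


L^2 = D / Sigma_a = 1.238 / 0.0539 = 22.96846 cm^2
B_m^2 = (k_inf - 1) / L^2 = (1.5 - 1) / 22.96846 = 0.02176898 /cm^2
For a bare sphere: B_g = pi/R, so R_c = pi / sqrt(B_m^2)
R_c = pi / sqrt(0.02176898) = 21.293 cm

21.293


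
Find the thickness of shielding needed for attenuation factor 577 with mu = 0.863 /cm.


x = ln(factor) / mu
x = ln(577) / 0.863
x = 7.3671 cm

7.3671


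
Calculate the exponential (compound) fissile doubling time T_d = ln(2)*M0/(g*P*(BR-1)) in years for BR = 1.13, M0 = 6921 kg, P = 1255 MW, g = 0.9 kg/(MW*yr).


Breeding gain G = BR - 1 = 1.13 - 1 = 0.13
Fissile production rate = g * P * G = 0.9 * 1255 * 0.13 = 146.835 kg/yr
T_d = ln(2) * M0 / (g * P * G)
T_d = ln(2) * 6921 / 146.835 = 32.671 yr

32.671


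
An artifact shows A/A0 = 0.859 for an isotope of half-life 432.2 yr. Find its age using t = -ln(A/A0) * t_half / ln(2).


lambda = ln(2) / t_half = ln(2) / 432.2 = 0.001603765 /yr
t = -ln(A/A0) / lambda
t = -ln(0.859) / 0.001603765
t = 94.768 yr

94.768


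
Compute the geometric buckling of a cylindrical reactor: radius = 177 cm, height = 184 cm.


B^2 = (2.405/R)^2 + (pi/H)^2
B^2 = (2.405/177)^2 + (pi/184)^2
B^2 = 4.7614e-04 /cm^2

4.7614e-04


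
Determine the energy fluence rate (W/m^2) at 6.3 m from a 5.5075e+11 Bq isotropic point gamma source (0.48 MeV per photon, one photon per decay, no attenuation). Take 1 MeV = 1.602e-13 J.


psi = A * E * 1.602e-13 / (4*pi*r^2)
psi = 5.5075e+11 * 0.48 * 1.602e-13 / (4*pi*6.3^2)
psi = 8.4912e-05 W/m^2

8.4912e-05


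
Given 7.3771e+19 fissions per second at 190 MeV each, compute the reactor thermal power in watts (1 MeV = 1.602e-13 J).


P = fission_rate * E_MeV * 1.602e-13
P = 7.3771e+19 * 190 * 1.602e-13
P = 2.2454e+09 W

2.2454e+09


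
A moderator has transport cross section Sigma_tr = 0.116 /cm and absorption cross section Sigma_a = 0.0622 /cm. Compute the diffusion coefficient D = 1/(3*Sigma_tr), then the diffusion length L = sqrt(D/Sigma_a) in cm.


D = 1 / (3 * Sigma_tr) = 1 / (3 * 0.116) = 2.873563 cm
L = sqrt(D / Sigma_a)
L = sqrt(2.873563 / 0.0622)
L = 6.7970 cm

6.7970


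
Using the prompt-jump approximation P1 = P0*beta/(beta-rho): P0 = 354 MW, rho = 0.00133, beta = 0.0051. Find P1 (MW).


P1/P0 = beta / (beta - rho)
P1/P0 = 0.0051 / (0.0051 - 0.00133) = 1.352785
P1 = 354 * 1.352785 = 478.89 MW

478.89


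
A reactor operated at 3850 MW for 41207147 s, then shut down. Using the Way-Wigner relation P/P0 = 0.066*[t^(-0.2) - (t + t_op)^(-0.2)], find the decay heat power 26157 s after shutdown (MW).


P/P0 = 0.066 * [t^(-0.2) - (t + t_op)^(-0.2)]
P/P0 = 0.066 * [26157^(-0.2) - (26157 + 41207147)^(-0.2)]
P/P0 = 0.066 * [0.1307623 - 0.02998820] = 0.006651091
P = 3850 * 0.006651091 = 25.607 MW

25.607


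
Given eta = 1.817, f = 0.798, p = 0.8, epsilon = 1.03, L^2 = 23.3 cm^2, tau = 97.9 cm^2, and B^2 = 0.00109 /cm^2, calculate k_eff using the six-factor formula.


k_inf = eta*f*p*eps = 1.817*0.798*0.8*1.03 = 1.194772
P_TNL = 1/(1 + L^2*B^2) = 1/(1 + 23.3*0.00109) = 0.9752320
P_FNL = exp(-B^2*tau) = exp(-0.00109*97.9) = 0.8987854
k_eff = k_inf * P_TNL * P_FNL = 1.194772 * 0.9752320 * 0.8987854
k_eff = 1.0472

1.0472


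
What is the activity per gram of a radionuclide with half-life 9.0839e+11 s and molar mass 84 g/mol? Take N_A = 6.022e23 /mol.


lambda = ln(2) / t_half = ln(2) / 9.0839e+11 = 7.630502e-13 /s
SA = lambda * N_A / M
SA = 7.630502e-13 * 6.022e23 / 84
SA = 5.4703e+09 Bq/g

5.4703e+09


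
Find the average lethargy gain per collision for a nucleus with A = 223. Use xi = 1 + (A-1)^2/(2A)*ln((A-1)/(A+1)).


xi = 1 + (A-1)^2/(2A) * ln((A-1)/(A+1))
xi = 1 + (223-1)^2/(2*223) * ln((223-1)/(223 +1))
xi = 0.0089419

0.0089419


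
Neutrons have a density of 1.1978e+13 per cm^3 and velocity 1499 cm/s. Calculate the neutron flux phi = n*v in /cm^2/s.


phi = n * v
phi = 1.1978e+13 * 1499
phi = 1.7955e+16 /cm^2/s

1.7955e+16


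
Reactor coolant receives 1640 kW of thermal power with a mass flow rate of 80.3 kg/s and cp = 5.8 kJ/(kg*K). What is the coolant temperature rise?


dT = Q / (m_dot * cp)
dT = 1640 / (80.3 * 5.8)
dT = 3.5213 C

3.5213


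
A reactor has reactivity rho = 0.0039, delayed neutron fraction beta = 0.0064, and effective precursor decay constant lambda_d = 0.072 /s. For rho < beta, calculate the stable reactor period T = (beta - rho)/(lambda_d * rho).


T = (beta - rho) / (lambda_d * rho)
T = (0.0064 - 0.0039) / (0.072 * 0.0039)
T = 8.9031 s

8.9031


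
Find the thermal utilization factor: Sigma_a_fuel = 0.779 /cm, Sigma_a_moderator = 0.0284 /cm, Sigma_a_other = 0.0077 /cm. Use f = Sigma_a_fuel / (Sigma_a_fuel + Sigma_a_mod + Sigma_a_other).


f = Sigma_a_fuel / (Sigma_a_fuel + Sigma_a_mod + Sigma_a_other)
f = 0.779 / (0.779 + 0.0284 + 0.0077)
f = 0.95571

0.95571


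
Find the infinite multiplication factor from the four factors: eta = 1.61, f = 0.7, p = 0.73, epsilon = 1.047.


k_inf = eta * f * p * epsilon
k_inf = 1.61 * 0.7 * 0.73 * 1.047
k_inf = 0.86138

0.86138


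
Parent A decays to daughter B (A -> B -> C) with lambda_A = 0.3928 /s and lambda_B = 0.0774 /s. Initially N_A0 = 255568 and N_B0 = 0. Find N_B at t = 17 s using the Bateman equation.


N_B(t) = lambda_A * N_A0 / (lambda_B - lambda_A) * [exp(-lambda_A*t) - exp(-lambda_B*t)]
exp(-0.3928*17) = 0.001258795; exp(-0.0774*17) = 0.2682596
N_B = 0.3928 * 255568 / (0.0774 - 0.3928) * (0.001258795 - 0.2682596)
N_B = 84982

84982


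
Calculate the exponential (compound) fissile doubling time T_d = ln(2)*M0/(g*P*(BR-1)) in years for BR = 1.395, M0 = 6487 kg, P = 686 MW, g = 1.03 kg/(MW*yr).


Breeding gain G = BR - 1 = 1.395 - 1 = 0.395
Fissile production rate = g * P * G = 1.03 * 686 * 0.395 = 279.0991 kg/yr
T_d = ln(2) * M0 / (g * P * G)
T_d = ln(2) * 6487 / 279.0991 = 16.111 yr

16.111


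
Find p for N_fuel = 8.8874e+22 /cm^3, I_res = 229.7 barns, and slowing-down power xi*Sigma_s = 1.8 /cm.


p = exp(-N * I * 1e-24 / (xi*Sigma_s))
p = exp(-8.8874e+22 * 229.7 * 1e-24 / 1.8)
p = 1.1872e-05

1.1872e-05


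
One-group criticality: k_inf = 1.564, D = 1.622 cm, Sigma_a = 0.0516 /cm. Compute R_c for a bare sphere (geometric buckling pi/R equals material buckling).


L^2 = D / Sigma_a = 1.622 / 0.0516 = 31.43411 cm^2
B_m^2 = (k_inf - 1) / L^2 = (1.564 - 1) / 31.43411 = 0.01794229 /cm^2
For a bare sphere: B_g = pi/R, so R_c = pi / sqrt(B_m^2)
R_c = pi / sqrt(0.01794229) = 23.454 cm

23.454


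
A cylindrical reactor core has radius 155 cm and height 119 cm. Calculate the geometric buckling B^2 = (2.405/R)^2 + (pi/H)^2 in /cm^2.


B^2 = (2.405/R)^2 + (pi/H)^2
B^2 = (2.405/155)^2 + (pi/119)^2
B^2 = 9.3771e-04 /cm^2

9.3771e-04


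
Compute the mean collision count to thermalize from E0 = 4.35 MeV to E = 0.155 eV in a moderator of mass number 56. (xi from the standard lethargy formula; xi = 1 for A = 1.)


xi = 1 + (A-1)^2/(2A)*ln((A-1)/(A+1)) = 0.03529286 (for A = 56)
n = ln(E0/E) / xi
n = ln(4.35e6 / 0.155) / 0.03529286
n = ln(2.806452e+07) / 0.03529286 = 485.93

485.93


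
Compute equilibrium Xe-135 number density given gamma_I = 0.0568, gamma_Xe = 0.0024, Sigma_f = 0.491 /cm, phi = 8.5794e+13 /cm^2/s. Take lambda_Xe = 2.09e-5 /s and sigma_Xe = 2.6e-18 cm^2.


Xe_eq = (gamma_I + gamma_Xe) * Sigma_f * phi / (lambda_Xe + sigma_Xe * phi)
Numerator = (0.0568 + 0.0024) * 0.491 * 8.5794e+13 = 2.493791e+12
Denominator = 2.09e-5 + 2.6e-18 * 8.5794e+13 = 2.439644e-04
Xe_eq = 2.493791e+12 / 2.439644e-04 = 1.0222e+16 /cm^3

1.0222e+16


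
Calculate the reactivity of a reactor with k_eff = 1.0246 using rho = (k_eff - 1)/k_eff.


rho = (k_eff - 1) / k_eff
rho = (1.0246 - 1) / 1.0246
rho = 0.024009

0.024009


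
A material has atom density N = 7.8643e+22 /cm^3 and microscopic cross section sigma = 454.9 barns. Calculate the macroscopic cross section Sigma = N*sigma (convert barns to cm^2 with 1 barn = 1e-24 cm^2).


Sigma = N * sigma_barns * 1e-24
Sigma = 7.8643e+22 * 454.9 * 1e-24
Sigma = 35.775 /cm

35.775


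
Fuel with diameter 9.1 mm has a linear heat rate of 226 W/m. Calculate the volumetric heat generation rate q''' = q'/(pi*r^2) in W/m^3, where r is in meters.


r = D / 2 / 1000 = 9.1 / 2 / 1000 = 0.00455 m
q''' = q' / (pi * r^2)
q''' = 226 / (pi * 0.00455^2)
q''' = 3.4748e+06 W/m^3

3.4748e+06


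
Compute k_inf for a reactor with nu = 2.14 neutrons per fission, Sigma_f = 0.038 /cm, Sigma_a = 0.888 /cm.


k_inf = nu * Sigma_f / Sigma_a
k_inf = 2.14 * 0.038 / 0.888
k_inf = 0.091577

0.091577


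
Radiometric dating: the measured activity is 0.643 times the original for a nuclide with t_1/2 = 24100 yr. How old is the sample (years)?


lambda = ln(2) / t_half = ln(2) / 24100 = 2.876129e-05 /yr
t = -ln(A/A0) / lambda
t = -ln(0.643) / 2.876129e-05
t = 15354 yr

15354


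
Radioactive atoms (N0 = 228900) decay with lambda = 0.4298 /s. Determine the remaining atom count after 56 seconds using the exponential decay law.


N = N0 * exp(-lambda * t)
N = 228900 * exp(-0.4298 * 56)
N = 8.0668e-06

8.0668e-06


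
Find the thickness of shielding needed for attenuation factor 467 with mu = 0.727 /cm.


x = ln(factor) / mu
x = ln(467) / 0.727
x = 8.4544 cm

8.4544


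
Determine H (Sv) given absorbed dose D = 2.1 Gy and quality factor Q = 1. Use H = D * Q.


H = D * Q
H = 2.1 * 1
H = 2.1000 Sv

2.1000


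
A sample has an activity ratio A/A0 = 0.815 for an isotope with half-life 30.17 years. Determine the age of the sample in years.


lambda = ln(2) / t_half = ln(2) / 30.17 = 0.02297472 /yr
t = -ln(A/A0) / lambda
t = -ln(0.815) / 0.02297472
t = 8.9040 yr

8.9040


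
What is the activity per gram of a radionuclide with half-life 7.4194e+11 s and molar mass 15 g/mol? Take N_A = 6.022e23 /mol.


lambda = ln(2) / t_half = ln(2) / 7.4194e+11 = 9.342362e-13 /s
SA = lambda * N_A / M
SA = 9.342362e-13 * 6.022e23 / 15
SA = 3.7506e+10 Bq/g

3.7506e+10


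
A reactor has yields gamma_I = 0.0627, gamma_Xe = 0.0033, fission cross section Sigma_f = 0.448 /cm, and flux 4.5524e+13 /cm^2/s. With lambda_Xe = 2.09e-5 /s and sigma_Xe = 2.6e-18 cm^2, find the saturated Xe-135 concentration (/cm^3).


Xe_eq = (gamma_I + gamma_Xe) * Sigma_f * phi / (lambda_Xe + sigma_Xe * phi)
Numerator = (0.0627 + 0.0033) * 0.448 * 4.5524e+13 = 1.346054e+12
Denominator = 2.09e-5 + 2.6e-18 * 4.5524e+13 = 1.392624e-04
Xe_eq = 1.346054e+12 / 1.392624e-04 = 9.6656e+15 /cm^3

9.6656e+15


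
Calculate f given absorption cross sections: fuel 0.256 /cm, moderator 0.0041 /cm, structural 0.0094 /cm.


f = Sigma_a_fuel / (Sigma_a_fuel + Sigma_a_mod + Sigma_a_other)
f = 0.256 / (0.256 + 0.0041 + 0.0094)
f = 0.94991

0.94991


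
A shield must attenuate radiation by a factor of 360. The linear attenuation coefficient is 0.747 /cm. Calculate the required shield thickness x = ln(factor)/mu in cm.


x = ln(factor) / mu
x = ln(360) / 0.747
x = 7.8797 cm

7.8797


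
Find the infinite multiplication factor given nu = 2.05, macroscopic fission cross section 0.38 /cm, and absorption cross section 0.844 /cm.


k_inf = nu * Sigma_f / Sigma_a
k_inf = 2.05 * 0.38 / 0.844
k_inf = 0.92299

0.92299


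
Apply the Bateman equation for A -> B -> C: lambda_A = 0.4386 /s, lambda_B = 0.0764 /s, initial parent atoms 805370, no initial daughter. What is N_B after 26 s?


N_B(t) = lambda_A * N_A0 / (lambda_B - lambda_A) * [exp(-lambda_A*t) - exp(-lambda_B*t)]
exp(-0.4386*26) = 1.115525e-05; exp(-0.0764*26) = 0.1371884
N_B = 0.4386 * 805370 / (0.0764 - 0.4386) * (1.115525e-05 - 0.1371884)
N_B = 133782

133782


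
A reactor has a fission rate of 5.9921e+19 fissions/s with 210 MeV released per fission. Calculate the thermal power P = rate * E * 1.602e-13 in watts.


P = fission_rate * E_MeV * 1.602e-13
P = 5.9921e+19 * 210 * 1.602e-13
P = 2.0159e+09 W

2.0159e+09


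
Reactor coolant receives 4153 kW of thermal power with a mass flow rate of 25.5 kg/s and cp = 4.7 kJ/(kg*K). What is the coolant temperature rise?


dT = Q / (m_dot * cp)
dT = 4153 / (25.5 * 4.7)
dT = 34.652 C

34.652


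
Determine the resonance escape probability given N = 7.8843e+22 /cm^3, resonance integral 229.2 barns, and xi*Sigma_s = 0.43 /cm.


p = exp(-N * I * 1e-24 / (xi*Sigma_s))
p = exp(-7.8843e+22 * 229.2 * 1e-24 / 0.43)
p = 5.6067e-19

5.6067e-19


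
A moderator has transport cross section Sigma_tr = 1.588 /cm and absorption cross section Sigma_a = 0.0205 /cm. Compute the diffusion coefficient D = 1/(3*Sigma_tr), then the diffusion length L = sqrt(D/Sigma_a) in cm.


D = 1 / (3 * Sigma_tr) = 1 / (3 * 1.588) = 0.2099076 cm
L = sqrt(D / Sigma_a)
L = sqrt(0.2099076 / 0.0205)
L = 3.1999 cm

3.1999


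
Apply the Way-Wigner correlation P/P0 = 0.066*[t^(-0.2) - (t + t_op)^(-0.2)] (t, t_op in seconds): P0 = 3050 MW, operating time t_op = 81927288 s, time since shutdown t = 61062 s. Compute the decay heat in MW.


P/P0 = 0.066 * [t^(-0.2) - (t + t_op)^(-0.2)]
P/P0 = 0.066 * [61062^(-0.2) - (61062 + 81927288)^(-0.2)]
P/P0 = 0.066 * [0.1103687 - 0.02613663] = 0.005559317
P = 3050 * 0.005559317 = 16.956 MW

16.956


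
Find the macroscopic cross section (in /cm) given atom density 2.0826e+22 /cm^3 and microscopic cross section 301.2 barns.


Sigma = N * sigma_barns * 1e-24
Sigma = 2.0826e+22 * 301.2 * 1e-24
Sigma = 6.2728 /cm

6.2728


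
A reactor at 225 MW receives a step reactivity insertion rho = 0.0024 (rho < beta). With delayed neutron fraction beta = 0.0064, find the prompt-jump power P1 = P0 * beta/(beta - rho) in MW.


P1/P0 = beta / (beta - rho)
P1/P0 = 0.0064 / (0.0064 - 0.0024) = 1.600000
P1 = 225 * 1.600000 = 360.00 MW

360.00


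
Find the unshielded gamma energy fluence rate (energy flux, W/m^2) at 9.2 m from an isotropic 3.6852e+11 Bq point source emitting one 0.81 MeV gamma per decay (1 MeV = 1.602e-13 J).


psi = A * E * 1.602e-13 / (4*pi*r^2)
psi = 3.6852e+11 * 0.81 * 1.602e-13 / (4*pi*9.2^2)
psi = 4.4960e-05 W/m^2

4.4960e-05


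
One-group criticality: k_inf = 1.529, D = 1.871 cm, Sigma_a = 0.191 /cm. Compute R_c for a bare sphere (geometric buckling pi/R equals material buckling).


L^2 = D / Sigma_a = 1.871 / 0.191 = 9.795812 cm^2
B_m^2 = (k_inf - 1) / L^2 = (1.529 - 1) / 9.795812 = 0.05400267 /cm^2
For a bare sphere: B_g = pi/R, so R_c = pi / sqrt(B_m^2)
R_c = pi / sqrt(0.05400267) = 13.519 cm

13.519


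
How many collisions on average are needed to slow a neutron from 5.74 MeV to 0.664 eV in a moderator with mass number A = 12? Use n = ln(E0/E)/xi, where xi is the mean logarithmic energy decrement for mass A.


xi = 1 + (A-1)^2/(2A)*ln((A-1)/(A+1)) = 0.1577690 (for A = 12)
n = ln(E0/E) / xi
n = ln(5.74e6 / 0.664) / 0.1577690
n = ln(8.644578e+06) / 0.1577690 = 101.24

101.24


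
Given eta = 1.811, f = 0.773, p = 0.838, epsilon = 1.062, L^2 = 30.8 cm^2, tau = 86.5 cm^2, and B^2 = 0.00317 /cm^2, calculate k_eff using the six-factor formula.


k_inf = eta*f*p*eps = 1.811*0.773*0.838*1.062 = 1.245852
P_TNL = 1/(1 + L^2*B^2) = 1/(1 + 30.8*0.00317) = 0.9110488
P_FNL = exp(-B^2*tau) = exp(-0.00317*86.5) = 0.7601762
k_eff = k_inf * P_TNL * P_FNL = 1.245852 * 0.9110488 * 0.7601762
k_eff = 0.86282

0.86282


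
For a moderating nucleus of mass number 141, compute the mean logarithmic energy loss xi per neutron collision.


xi = 1 + (A-1)^2/(2A) * ln((A-1)/(A+1))
xi = 1 + (141-1)^2/(2*141) * ln((141-1)/(141 +1))
xi = 0.014118

0.014118


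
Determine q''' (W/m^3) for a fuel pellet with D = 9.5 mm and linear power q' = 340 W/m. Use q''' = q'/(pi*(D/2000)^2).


r = D / 2 / 1000 = 9.5 / 2 / 1000 = 0.00475 m
q''' = q' / (pi * r^2)
q''' = 340 / (pi * 0.00475^2)
q''' = 4.7967e+06 W/m^3

4.7967e+06


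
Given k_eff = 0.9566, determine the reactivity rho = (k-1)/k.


rho = (k_eff - 1) / k_eff
rho = (0.9566 - 1) / 0.9566
rho = -0.045369

-0.045369


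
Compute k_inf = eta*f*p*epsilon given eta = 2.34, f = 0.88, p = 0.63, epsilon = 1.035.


k_inf = eta * f * p * epsilon
k_inf = 2.34 * 0.88 * 0.63 * 1.035
k_inf = 1.3427

1.3427


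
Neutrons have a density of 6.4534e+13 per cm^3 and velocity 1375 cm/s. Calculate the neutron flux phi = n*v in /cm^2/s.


phi = n * v
phi = 6.4534e+13 * 1375
phi = 8.8734e+16 /cm^2/s

8.8734e+16


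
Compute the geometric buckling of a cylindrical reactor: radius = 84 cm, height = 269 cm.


B^2 = (2.405/R)^2 + (pi/H)^2
B^2 = (2.405/84)^2 + (pi/269)^2
B^2 = 9.5613e-04 /cm^2

9.5613e-04


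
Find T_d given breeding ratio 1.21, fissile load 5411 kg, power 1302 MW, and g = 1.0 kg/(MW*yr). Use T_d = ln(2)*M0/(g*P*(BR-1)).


Breeding gain G = BR - 1 = 1.21 - 1 = 0.21
Fissile production rate = g * P * G = 1.0 * 1302 * 0.21 = 273.42 kg/yr
T_d = ln(2) * M0 / (g * P * G)
T_d = ln(2) * 5411 / 273.42 = 13.717 yr

13.717


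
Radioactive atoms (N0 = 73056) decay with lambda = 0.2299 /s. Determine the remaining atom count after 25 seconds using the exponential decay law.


N = N0 * exp(-lambda * t)
N = 73056 * exp(-0.2299 * 25)
N = 233.10

233.10


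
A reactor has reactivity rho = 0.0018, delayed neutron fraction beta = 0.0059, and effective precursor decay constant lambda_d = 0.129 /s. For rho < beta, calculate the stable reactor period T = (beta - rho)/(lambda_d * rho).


T = (beta - rho) / (lambda_d * rho)
T = (0.0059 - 0.0018) / (0.129 * 0.0018)
T = 17.657 s

17.657


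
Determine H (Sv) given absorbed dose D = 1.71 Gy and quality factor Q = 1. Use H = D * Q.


H = D * Q
H = 1.71 * 1
H = 1.7100 Sv

1.7100


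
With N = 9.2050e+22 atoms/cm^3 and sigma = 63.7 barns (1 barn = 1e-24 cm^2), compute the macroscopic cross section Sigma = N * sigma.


Sigma = N * sigma_barns * 1e-24
Sigma = 9.2050e+22 * 63.7 * 1e-24
Sigma = 5.8636 /cm

5.8636


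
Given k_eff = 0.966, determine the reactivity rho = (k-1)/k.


rho = (k_eff - 1) / k_eff
rho = (0.966 - 1) / 0.966
rho = -0.035197

-0.035197


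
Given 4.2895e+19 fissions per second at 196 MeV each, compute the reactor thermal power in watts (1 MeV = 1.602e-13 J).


P = fission_rate * E_MeV * 1.602e-13
P = 4.2895e+19 * 196 * 1.602e-13
P = 1.3469e+09 W

1.3469e+09


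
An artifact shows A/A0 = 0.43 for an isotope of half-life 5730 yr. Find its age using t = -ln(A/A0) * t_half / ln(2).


lambda = ln(2) / t_half = ln(2) / 5730 = 1.209681e-04 /yr
t = -ln(A/A0) / lambda
t = -ln(0.43) / 1.209681e-04
t = 6976.8 yr

6976.8


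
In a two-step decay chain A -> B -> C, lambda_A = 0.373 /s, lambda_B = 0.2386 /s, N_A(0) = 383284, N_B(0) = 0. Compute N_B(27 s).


N_B(t) = lambda_A * N_A0 / (lambda_B - lambda_A) * [exp(-lambda_A*t) - exp(-lambda_B*t)]
exp(-0.373*27) = 4.228830e-05; exp(-0.2386*27) = 0.001592898
N_B = 0.373 * 383284 / (0.2386 - 0.373) * (4.228830e-05 - 0.001592898)
N_B = 1649.4

1649.4


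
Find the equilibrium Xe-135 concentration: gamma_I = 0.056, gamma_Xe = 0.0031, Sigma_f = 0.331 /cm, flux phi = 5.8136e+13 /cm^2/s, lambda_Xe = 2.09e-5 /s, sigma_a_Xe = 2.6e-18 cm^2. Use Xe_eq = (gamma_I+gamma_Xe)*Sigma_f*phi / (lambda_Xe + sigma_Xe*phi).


Xe_eq = (gamma_I + gamma_Xe) * Sigma_f * phi / (lambda_Xe + sigma_Xe * phi)
Numerator = (0.056 + 0.0031) * 0.331 * 5.8136e+13 = 1.137262e+12
Denominator = 2.09e-5 + 2.6e-18 * 5.8136e+13 = 1.720536e-04
Xe_eq = 1.137262e+12 / 1.720536e-04 = 6.6099e+15 /cm^3

6.6099e+15


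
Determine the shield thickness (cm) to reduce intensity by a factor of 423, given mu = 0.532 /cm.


x = ln(factor) / mu
x = ln(423) / 0.532
x = 11.367 cm

11.367


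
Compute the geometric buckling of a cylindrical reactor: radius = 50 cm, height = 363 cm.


B^2 = (2.405/R)^2 + (pi/H)^2
B^2 = (2.405/50)^2 + (pi/363)^2
B^2 = 0.0023885 /cm^2

0.0023885


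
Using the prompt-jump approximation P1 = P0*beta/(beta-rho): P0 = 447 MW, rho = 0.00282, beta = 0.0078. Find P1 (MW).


P1/P0 = beta / (beta - rho)
P1/P0 = 0.0078 / (0.0078 - 0.00282) = 1.566265
P1 = 447 * 1.566265 = 700.12 MW

700.12


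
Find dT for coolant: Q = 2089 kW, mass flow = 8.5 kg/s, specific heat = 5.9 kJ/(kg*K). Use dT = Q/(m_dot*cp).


dT = Q / (m_dot * cp)
dT = 2089 / (8.5 * 5.9)
dT = 41.655 C

41.655


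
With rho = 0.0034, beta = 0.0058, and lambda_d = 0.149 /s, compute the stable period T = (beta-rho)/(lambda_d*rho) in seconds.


T = (beta - rho) / (lambda_d * rho)
T = (0.0058 - 0.0034) / (0.149 * 0.0034)
T = 4.7375 s

4.7375


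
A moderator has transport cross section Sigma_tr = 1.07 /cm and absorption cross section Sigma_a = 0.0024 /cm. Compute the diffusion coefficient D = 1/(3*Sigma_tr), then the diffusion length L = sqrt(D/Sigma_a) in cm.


D = 1 / (3 * Sigma_tr) = 1 / (3 * 1.07) = 0.3115265 cm
L = sqrt(D / Sigma_a)
L = sqrt(0.3115265 / 0.0024)
L = 11.393 cm

11.393


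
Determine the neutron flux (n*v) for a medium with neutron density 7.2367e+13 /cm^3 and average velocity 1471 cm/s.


phi = n * v
phi = 7.2367e+13 * 1471
phi = 1.0645e+17 /cm^2/s

1.0645e+17


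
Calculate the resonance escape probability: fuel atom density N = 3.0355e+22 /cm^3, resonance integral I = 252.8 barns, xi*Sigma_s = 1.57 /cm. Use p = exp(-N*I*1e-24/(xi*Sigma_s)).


p = exp(-N * I * 1e-24 / (xi*Sigma_s))
p = exp(-3.0355e+22 * 252.8 * 1e-24 / 1.57)
p = 0.0075385

0.0075385


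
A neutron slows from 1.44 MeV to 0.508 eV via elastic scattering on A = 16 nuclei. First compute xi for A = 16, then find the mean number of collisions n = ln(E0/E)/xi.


xi = 1 + (A-1)^2/(2A)*ln((A-1)/(A+1)) = 0.1199467 (for A = 16)
n = ln(E0/E) / xi
n = ln(1.44e6 / 0.508) / 0.1199467
n = ln(2.834646e+06) / 0.1199467 = 123.87

123.87


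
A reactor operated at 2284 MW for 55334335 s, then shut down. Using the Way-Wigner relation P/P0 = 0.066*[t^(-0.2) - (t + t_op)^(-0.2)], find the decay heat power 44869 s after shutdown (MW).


P/P0 = 0.066 * [t^(-0.2) - (t + t_op)^(-0.2)]
P/P0 = 0.066 * [44869^(-0.2) - (44869 + 55334335)^(-0.2)]
P/P0 = 0.066 * [0.1173845 - 0.02827032] = 0.005881536
P = 2284 * 0.005881536 = 13.433 MW

13.433


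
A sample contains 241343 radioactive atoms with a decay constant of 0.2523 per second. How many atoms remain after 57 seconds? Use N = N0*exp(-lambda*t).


N = N0 * exp(-lambda * t)
N = 241343 * exp(-0.2523 * 57)
N = 0.13709

0.13709


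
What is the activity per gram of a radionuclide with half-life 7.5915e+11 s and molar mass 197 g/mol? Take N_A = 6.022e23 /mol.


lambda = ln(2) / t_half = ln(2) / 7.5915e+11 = 9.130569e-13 /s
SA = lambda * N_A / M
SA = 9.130569e-13 * 6.022e23 / 197
SA = 2.7911e+09 Bq/g

2.7911e+09


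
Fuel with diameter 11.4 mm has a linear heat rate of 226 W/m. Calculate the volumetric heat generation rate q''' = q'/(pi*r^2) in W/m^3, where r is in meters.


r = D / 2 / 1000 = 11.4 / 2 / 1000 = 0.0057 m
q''' = q' / (pi * r^2)
q''' = 226 / (pi * 0.0057^2)
q''' = 2.2142e+06 W/m^3

2.2142e+06


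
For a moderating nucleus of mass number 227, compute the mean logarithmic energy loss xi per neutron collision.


xi = 1 + (A-1)^2/(2A) * ln((A-1)/(A+1))
xi = 1 + (227-1)^2/(2*227) * ln((227-1)/(227 +1))
xi = 0.0087848

0.0087848


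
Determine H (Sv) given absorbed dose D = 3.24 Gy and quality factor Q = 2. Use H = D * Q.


H = D * Q
H = 3.24 * 2
H = 6.4800 Sv

6.4800


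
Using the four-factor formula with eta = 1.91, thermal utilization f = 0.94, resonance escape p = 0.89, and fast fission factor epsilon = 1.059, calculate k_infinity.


k_inf = eta * f * p * epsilon
k_inf = 1.91 * 0.94 * 0.89 * 1.059
k_inf = 1.6922

1.6922


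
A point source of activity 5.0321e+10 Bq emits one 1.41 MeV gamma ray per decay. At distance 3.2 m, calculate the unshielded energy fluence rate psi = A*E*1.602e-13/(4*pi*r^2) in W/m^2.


psi = A * E * 1.602e-13 / (4*pi*r^2)
psi = 5.0321e+10 * 1.41 * 1.602e-13 / (4*pi*3.2^2)
psi = 8.8333e-05 W/m^2

8.8333e-05


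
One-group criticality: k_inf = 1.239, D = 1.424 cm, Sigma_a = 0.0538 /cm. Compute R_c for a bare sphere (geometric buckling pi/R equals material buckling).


L^2 = D / Sigma_a = 1.424 / 0.0538 = 26.46840 cm^2
B_m^2 = (k_inf - 1) / L^2 = (1.239 - 1) / 26.46840 = 0.009029635 /cm^2
For a bare sphere: B_g = pi/R, so R_c = pi / sqrt(B_m^2)
R_c = pi / sqrt(0.009029635) = 33.061 cm

33.061


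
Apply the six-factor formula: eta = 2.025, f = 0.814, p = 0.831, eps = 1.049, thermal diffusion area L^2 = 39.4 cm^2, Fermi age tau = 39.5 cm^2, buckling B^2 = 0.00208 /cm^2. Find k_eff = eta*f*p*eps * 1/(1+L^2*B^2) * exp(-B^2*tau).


k_inf = eta*f*p*eps = 2.025*0.814*0.831*1.049 = 1.436898
P_TNL = 1/(1 + L^2*B^2) = 1/(1 + 39.4*0.00208) = 0.9242554
P_FNL = exp(-B^2*tau) = exp(-0.00208*39.5) = 0.9211246
k_eff = k_inf * P_TNL * P_FNL = 1.436898 * 0.9242554 * 0.9211246
k_eff = 1.2233

1.2233


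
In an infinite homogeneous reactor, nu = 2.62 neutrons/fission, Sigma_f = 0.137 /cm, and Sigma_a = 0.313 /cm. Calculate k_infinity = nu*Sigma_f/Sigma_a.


k_inf = nu * Sigma_f / Sigma_a
k_inf = 2.62 * 0.137 / 0.313
k_inf = 1.1468

1.1468


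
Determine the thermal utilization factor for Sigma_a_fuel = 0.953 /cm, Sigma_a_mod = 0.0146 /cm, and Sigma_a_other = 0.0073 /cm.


f = Sigma_a_fuel / (Sigma_a_fuel + Sigma_a_mod + Sigma_a_other)
f = 0.953 / (0.953 + 0.0146 + 0.0073)
f = 0.97754

0.97754


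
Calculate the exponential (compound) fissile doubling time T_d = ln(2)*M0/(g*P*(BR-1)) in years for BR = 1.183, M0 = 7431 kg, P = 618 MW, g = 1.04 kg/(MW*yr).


Breeding gain G = BR - 1 = 1.183 - 1 = 0.183
Fissile production rate = g * P * G = 1.04 * 618 * 0.183 = 117.61776 kg/yr
T_d = ln(2) * M0 / (g * P * G)
T_d = ln(2) * 7431 / 117.61776 = 43.793 yr

43.793


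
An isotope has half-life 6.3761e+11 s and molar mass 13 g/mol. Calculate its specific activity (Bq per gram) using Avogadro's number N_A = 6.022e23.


lambda = ln(2) / t_half = ln(2) / 6.3761e+11 = 1.087102e-12 /s
SA = lambda * N_A / M
SA = 1.087102e-12 * 6.022e23 / 13
SA = 5.0358e+10 Bq/g

5.0358e+10


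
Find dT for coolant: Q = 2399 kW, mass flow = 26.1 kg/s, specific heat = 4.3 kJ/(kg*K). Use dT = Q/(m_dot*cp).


dT = Q / (m_dot * cp)
dT = 2399 / (26.1 * 4.3)
dT = 21.376 C

21.376


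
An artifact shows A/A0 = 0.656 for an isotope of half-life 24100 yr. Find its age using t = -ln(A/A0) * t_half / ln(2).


lambda = ln(2) / t_half = ln(2) / 24100 = 2.876129e-05 /yr
t = -ln(A/A0) / lambda
t = -ln(0.656) / 2.876129e-05
t = 14658 yr

14658


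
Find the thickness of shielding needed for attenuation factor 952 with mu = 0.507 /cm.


x = ln(factor) / mu
x = ln(952) / 0.507
x = 13.528 cm

13.528


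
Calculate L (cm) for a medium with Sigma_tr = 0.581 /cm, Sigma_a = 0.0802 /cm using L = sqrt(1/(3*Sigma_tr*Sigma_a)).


D = 1 / (3 * Sigma_tr) = 1 / (3 * 0.581) = 0.5737235 cm
L = sqrt(D / Sigma_a)
L = sqrt(0.5737235 / 0.0802)
L = 2.6746 cm

2.6746


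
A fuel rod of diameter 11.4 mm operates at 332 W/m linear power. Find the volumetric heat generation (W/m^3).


r = D / 2 / 1000 = 11.4 / 2 / 1000 = 0.0057 m
q''' = q' / (pi * r^2)
q''' = 332 / (pi * 0.0057^2)
q''' = 3.2527e+06 W/m^3

3.2527e+06


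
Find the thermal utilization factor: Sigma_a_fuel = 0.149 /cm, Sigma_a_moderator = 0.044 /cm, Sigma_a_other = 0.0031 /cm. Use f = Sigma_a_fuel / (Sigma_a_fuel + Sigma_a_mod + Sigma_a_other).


f = Sigma_a_fuel / (Sigma_a_fuel + Sigma_a_mod + Sigma_a_other)
f = 0.149 / (0.149 + 0.044 + 0.0031)
f = 0.75982

0.75982


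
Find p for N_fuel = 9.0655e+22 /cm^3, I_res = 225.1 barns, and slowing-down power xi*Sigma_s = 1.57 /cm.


p = exp(-N * I * 1e-24 / (xi*Sigma_s))
p = exp(-9.0655e+22 * 225.1 * 1e-24 / 1.57)
p = 2.2655e-06

2.2655e-06


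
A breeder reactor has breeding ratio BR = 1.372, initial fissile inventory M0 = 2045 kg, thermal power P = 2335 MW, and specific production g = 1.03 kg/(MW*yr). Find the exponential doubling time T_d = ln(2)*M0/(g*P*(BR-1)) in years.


Breeding gain G = BR - 1 = 1.372 - 1 = 0.372
Fissile production rate = g * P * G = 1.03 * 2335 * 0.372 = 894.6786 kg/yr
T_d = ln(2) * M0 / (g * P * G)
T_d = ln(2) * 2045 / 894.6786 = 1.5844 yr

1.5844


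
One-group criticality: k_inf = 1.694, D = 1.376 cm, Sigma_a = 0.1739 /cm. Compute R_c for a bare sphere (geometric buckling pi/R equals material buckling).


L^2 = D / Sigma_a = 1.376 / 0.1739 = 7.912593 cm^2
B_m^2 = (k_inf - 1) / L^2 = (1.694 - 1) / 7.912593 = 0.08770829 /cm^2
For a bare sphere: B_g = pi/R, so R_c = pi / sqrt(B_m^2)
R_c = pi / sqrt(0.08770829) = 10.608 cm

10.608


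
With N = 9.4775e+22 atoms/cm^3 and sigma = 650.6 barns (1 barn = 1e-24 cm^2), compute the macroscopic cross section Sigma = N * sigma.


Sigma = N * sigma_barns * 1e-24
Sigma = 9.4775e+22 * 650.6 * 1e-24
Sigma = 61.661 /cm

61.661


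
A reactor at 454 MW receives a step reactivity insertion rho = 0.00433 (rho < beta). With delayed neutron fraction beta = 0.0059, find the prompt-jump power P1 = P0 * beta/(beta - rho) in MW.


P1/P0 = beta / (beta - rho)
P1/P0 = 0.0059 / (0.0059 - 0.00433) = 3.757962
P1 = 454 * 3.757962 = 1706.1 MW

1706.1


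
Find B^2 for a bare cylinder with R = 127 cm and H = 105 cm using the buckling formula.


B^2 = (2.405/R)^2 + (pi/H)^2
B^2 = (2.405/127)^2 + (pi/105)^2
B^2 = 0.0012538 /cm^2

0.0012538


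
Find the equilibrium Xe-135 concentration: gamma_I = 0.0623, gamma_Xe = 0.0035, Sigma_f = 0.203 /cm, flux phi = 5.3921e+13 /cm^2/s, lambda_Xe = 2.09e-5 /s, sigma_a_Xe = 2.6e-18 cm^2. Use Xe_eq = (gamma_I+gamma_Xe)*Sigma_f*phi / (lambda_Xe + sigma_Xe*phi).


Xe_eq = (gamma_I + gamma_Xe) * Sigma_f * phi / (lambda_Xe + sigma_Xe * phi)
Numerator = (0.0623 + 0.0035) * 0.203 * 5.3921e+13 = 7.202444e+11
Denominator = 2.09e-5 + 2.6e-18 * 5.3921e+13 = 1.610946e-04
Xe_eq = 7.202444e+11 / 1.610946e-04 = 4.4709e+15 /cm^3

4.4709e+15


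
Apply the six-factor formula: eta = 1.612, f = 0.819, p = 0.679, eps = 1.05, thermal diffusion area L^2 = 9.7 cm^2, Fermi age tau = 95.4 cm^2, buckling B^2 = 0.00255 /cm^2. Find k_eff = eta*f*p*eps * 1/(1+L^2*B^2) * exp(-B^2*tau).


k_inf = eta*f*p*eps = 1.612*0.819*0.679*1.05 = 0.9412566
P_TNL = 1/(1 + L^2*B^2) = 1/(1 + 9.7*0.00255) = 0.9758621
P_FNL = exp(-B^2*tau) = exp(-0.00255*95.4) = 0.7840598
k_eff = k_inf * P_TNL * P_FNL = 0.9412566 * 0.9758621 * 0.7840598
k_eff = 0.72019

0.72019


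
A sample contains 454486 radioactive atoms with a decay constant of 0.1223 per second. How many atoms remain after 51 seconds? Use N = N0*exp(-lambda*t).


N = N0 * exp(-lambda * t)
N = 454486 * exp(-0.1223 * 51)
N = 888.58

888.58


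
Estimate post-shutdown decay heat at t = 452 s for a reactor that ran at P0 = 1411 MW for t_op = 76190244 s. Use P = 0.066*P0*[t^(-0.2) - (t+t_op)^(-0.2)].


P/P0 = 0.066 * [t^(-0.2) - (t + t_op)^(-0.2)]
P/P0 = 0.066 * [452^(-0.2) - (452 + 76190244)^(-0.2)]
P/P0 = 0.066 * [0.2944234 - 0.02652281] = 0.01768144
P = 1411 * 0.01768144 = 24.949 MW

24.949


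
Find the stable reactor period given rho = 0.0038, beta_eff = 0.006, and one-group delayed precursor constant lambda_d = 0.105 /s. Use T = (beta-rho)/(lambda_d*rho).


T = (beta - rho) / (lambda_d * rho)
T = (0.006 - 0.0038) / (0.105 * 0.0038)
T = 5.5138 s

5.5138


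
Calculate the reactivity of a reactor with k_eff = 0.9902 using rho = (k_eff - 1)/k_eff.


rho = (k_eff - 1) / k_eff
rho = (0.9902 - 1) / 0.9902
rho = -0.0098970

-0.0098970


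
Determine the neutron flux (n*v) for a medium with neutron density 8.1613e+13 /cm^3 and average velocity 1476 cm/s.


phi = n * v
phi = 8.1613e+13 * 1476
phi = 1.2046e+17 /cm^2/s

1.2046e+17


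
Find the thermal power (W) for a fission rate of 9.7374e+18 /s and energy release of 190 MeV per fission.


P = fission_rate * E_MeV * 1.602e-13
P = 9.7374e+18 * 190 * 1.602e-13
P = 2.9639e+08 W

2.9639e+08


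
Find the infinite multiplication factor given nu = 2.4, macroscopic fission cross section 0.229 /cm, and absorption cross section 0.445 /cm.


k_inf = nu * Sigma_f / Sigma_a
k_inf = 2.4 * 0.229 / 0.445
k_inf = 1.2351

1.2351


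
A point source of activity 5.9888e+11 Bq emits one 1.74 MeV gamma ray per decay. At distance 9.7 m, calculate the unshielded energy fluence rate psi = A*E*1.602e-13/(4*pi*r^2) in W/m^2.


psi = A * E * 1.602e-13 / (4*pi*r^2)
psi = 5.9888e+11 * 1.74 * 1.602e-13 / (4*pi*9.7^2)
psi = 1.4119e-04 W/m^2

1.4119e-04


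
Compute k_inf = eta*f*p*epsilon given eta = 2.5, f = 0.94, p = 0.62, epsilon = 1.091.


k_inf = eta * f * p * epsilon
k_inf = 2.5 * 0.94 * 0.62 * 1.091
k_inf = 1.5896

1.5896


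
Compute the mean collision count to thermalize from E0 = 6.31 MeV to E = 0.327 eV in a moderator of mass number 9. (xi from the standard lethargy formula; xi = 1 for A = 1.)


xi = 1 + (A-1)^2/(2A)*ln((A-1)/(A+1)) = 0.2066007 (for A = 9)
n = ln(E0/E) / xi
n = ln(6.31e6 / 0.327) / 0.2066007
n = ln(1.929664e+07) / 0.2066007 = 81.197

81.197
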